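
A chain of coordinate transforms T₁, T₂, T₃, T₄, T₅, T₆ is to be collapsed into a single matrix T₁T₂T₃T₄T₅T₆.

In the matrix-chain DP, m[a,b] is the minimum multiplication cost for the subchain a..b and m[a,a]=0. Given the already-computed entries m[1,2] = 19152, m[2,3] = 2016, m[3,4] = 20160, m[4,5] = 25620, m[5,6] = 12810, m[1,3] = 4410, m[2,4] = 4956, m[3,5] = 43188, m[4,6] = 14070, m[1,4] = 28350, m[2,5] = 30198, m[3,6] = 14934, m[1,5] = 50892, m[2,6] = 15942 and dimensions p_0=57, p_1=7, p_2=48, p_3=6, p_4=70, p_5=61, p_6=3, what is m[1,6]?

17139

m[1,6] = min over k∈[1,5] of m[1,k]+m[k+1,6]+p_{0}·p_k·p_{6}.
k=1: 0 + 15942 + 57·7·3 = 17139; k=2: 19152 + 14934 + 57·48·3 = 42294; k=3: 4410 + 14070 + 57·6·3 = 19506; k=4: 28350 + 12810 + 57·70·3 = 53130; k=5: 50892 + 0 + 57·61·3 = 61323.
Minimum: 17139 at k=1.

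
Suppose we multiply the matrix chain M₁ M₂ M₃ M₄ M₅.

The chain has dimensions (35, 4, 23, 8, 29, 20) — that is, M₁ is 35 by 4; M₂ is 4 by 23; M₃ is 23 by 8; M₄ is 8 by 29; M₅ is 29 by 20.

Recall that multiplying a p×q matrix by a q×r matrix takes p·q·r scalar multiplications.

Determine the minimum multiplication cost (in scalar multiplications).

Adjacent pairs: M₁M₂ = 35·4·23 = 3220; M₂M₃ = 4·23·8 = 736; M₃M₄ = 23·8·29 = 5336; M₄M₅ = 8·29·20 = 4640.
Length 3: M₁..M₃: k=1: 0+736+35·4·8=1856; k=2: 3220+0+35·23·8=9660 → min 1856 | M₂..M₄: k=2: 0+5336+4·23·29=8004; k=3: 736+0+4·8·29=1664 → min 1664 | M₃..M₅: k=3: 0+4640+23·8·20=8320; k=4: 5336+0+23·29·20=18676 → min 8320.
Length 4: M₁..M₄: k=1: 0+1664+35·4·29=5724; k=2: 3220+5336+35·23·29=31901; k=3: 1856+0+35·8·29=9976 → min 5724 | M₂..M₅: k=2: 0+8320+4·23·20=10160; k=3: 736+4640+4·8·20=6016; k=4: 1664+0+4·29·20=3984 → min 3984.
Length 5: M₁..M₅: k=1: 0+3984+35·4·20=6784; k=2: 3220+8320+35·23·20=27640; k=3: 1856+4640+35·8·20=12096; k=4: 5724+0+35·29·20=26024 → min 6784.
Optimal order: (M₁ (((M₂ M₃) M₄) M₅)) with cost 6784.

6784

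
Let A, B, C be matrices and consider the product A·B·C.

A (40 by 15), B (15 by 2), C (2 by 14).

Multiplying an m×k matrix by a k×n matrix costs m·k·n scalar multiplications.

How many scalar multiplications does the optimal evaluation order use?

Order (A·(B·C)): (B·C): 15×2 by 2×14 → 15×14, cost 15·2·14 = 420; (A·(B·C)): 40×15 by 15×14 → 40×14, cost 40·15·14 = 8400; cumulative 8820. Total 8820.
Order ((A·B)·C): (A·B): 40×15 by 15×2 → 40×2, cost 40·15·2 = 1200; ((A·B)·C): 40×2 by 2×14 → 40×14, cost 40·2·14 = 1120; cumulative 2320. Total 2320.
Minimum: 2320.

2320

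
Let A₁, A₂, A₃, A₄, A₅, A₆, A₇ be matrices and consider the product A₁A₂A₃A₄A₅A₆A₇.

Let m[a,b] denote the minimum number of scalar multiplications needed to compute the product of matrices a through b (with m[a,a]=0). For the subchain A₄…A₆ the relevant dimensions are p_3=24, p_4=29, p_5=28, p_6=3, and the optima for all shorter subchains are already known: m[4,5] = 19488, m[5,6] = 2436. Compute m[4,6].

m[4,6] = min over k∈[4,5] of m[4,k]+m[k+1,6]+p_{3}·p_k·p_{6}.
k=4: 0 + 2436 + 24·29·3 = 4524; k=5: 19488 + 0 + 24·28·3 = 21504.
Minimum: 4524 at k=4.

4524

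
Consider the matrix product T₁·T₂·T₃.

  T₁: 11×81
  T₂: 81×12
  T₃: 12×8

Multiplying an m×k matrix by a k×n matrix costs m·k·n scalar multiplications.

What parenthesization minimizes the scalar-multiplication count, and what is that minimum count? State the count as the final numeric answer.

11748

(T₁·(T₂·T₃)): cost 14904.
((T₁·T₂)·T₃): cost 11748.
Optimal: ((T₁·T₂)·T₃) with cost 11748.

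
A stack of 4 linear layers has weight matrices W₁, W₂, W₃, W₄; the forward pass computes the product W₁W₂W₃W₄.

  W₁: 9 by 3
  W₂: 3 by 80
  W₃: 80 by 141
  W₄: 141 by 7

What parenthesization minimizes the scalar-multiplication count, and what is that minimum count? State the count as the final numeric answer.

36990

Adjacent pairs: W₁W₂ = 9·3·80 = 2160; W₂W₃ = 3·80·141 = 33840; W₃W₄ = 80·141·7 = 78960.
Length 3: W₁..W₃: k=1: 0+33840+9·3·141=37647; k=2: 2160+0+9·80·141=103680 → min 37647 | W₂..W₄: k=2: 0+78960+3·80·7=80640; k=3: 33840+0+3·141·7=36801 → min 36801.
Length 4: W₁..W₄: k=1: 0+36801+9·3·7=36990; k=2: 2160+78960+9·80·7=86160; k=3: 37647+0+9·141·7=46530 → min 36990.
Optimal parenthesization: (W₁((W₂W₃)W₄)) with cost 36990.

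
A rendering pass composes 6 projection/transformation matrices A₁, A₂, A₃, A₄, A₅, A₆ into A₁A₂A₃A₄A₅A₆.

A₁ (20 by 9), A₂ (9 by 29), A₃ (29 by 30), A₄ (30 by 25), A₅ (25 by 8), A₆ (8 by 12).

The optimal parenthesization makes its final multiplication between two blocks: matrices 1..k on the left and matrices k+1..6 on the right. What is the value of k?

Adjacent pairs: A₁A₂ = 20·9·29 = 5220; A₂A₃ = 9·29·30 = 7830; A₃A₄ = 29·30·25 = 21750; A₄A₅ = 30·25·8 = 6000; A₅A₆ = 25·8·12 = 2400.
Length 3: A₁..A₃: k=1: 0+7830+20·9·30=13230; k=2: 5220+0+20·29·30=22620 → min 13230 | A₂..A₄: k=2: 0+21750+9·29·25=28275; k=3: 7830+0+9·30·25=14580 → min 14580 | A₃..A₅: k=3: 0+6000+29·30·8=12960; k=4: 21750+0+29·25·8=27550 → min 12960 | A₄..A₆: k=4: 0+2400+30·25·12=11400; k=5: 6000+0+30·8·12=8880 → min 8880.
Length 4: A₁..A₄: k=1: 0+14580+20·9·25=19080; k=2: 5220+21750+20·29·25=41470; k=3: 13230+0+20·30·25=28230 → min 19080 | A₂..A₅: k=2: 0+12960+9·29·8=15048; k=3: 7830+6000+9·30·8=15990; k=4: 14580+0+9·25·8=16380 → min 15048 | A₃..A₆: k=3: 0+8880+29·30·12=19320; k=4: 21750+2400+29·25·12=32850; k=5: 12960+0+29·8·12=15744 → min 15744.
Length 5: A₁..A₅: k=1: 0+15048+20·9·8=16488; k=2: 5220+12960+20·29·8=22820; k=3: 13230+6000+20·30·8=24030; k=4: 19080+0+20·25·8=23080 → min 16488 | A₂..A₆: k=2: 0+15744+9·29·12=18876; k=3: 7830+8880+9·30·12=19950; k=4: 14580+2400+9·25·12=19680; k=5: 15048+0+9·8·12=15912 → min 15912.
Top-level splits: k=1: (A₁..A₁)·(A₂..A₆) → 0+15912+20·9·12 = 18072; k=2: (A₁..A₂)·(A₃..A₆) → 5220+15744+20·29·12 = 27924; k=3: (A₁..A₃)·(A₄..A₆) → 13230+8880+20·30·12 = 29310; k=4: (A₁..A₄)·(A₅..A₆) → 19080+2400+20·25·12 = 27480; k=5: (A₁..A₅)·(A₆..A₆) → 16488+0+20·8·12 = 18408.
Best split is after A₁, i.e. k = 1.

1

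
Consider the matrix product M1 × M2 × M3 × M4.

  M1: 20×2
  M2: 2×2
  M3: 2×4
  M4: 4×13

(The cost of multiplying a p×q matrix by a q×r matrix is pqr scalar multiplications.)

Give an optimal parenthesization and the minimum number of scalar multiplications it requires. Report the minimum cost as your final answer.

Adjacent pairs: M1M2 = 20·2·2 = 80; M2M3 = 2·2·4 = 16; M3M4 = 2·4·13 = 104.
Length 3: M1..M3: k=1: 0+16+20·2·4=176; k=2: 80+0+20·2·4=240 → min 176 | M2..M4: k=2: 0+104+2·2·13=156; k=3: 16+0+2·4·13=120 → min 120.
Length 4: M1..M4: k=1: 0+120+20·2·13=640; k=2: 80+104+20·2·13=704; k=3: 176+0+20·4·13=1216 → min 640.
Optimal parenthesization: (M1 × ((M2 × M3) × M4)) with cost 640.

640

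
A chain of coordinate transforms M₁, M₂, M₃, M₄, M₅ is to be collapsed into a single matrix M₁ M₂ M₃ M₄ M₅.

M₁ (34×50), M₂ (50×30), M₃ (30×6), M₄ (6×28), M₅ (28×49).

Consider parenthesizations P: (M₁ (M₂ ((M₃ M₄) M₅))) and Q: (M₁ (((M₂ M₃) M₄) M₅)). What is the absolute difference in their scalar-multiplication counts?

33700

Order P = (M₁ (M₂ ((M₃ M₄) M₅))): (M₃ M₄): 30×6 by 6×28 → 30×28, cost 30·6·28 = 5040; ((M₃ M₄) M₅): 30×28 by 28×49 → 30×49, cost 30·28·49 = 41160; cumulative 46200; (M₂ ((M₃ M₄) M₅)): 50×30 by 30×49 → 50×49, cost 50·30·49 = 73500; cumulative 119700; (M₁ (M₂ ((M₃ M₄) M₅))): 34×50 by 50×49 → 34×49, cost 34·50·49 = 83300; cumulative 203000. Total 203000.
Order Q = (M₁ (((M₂ M₃) M₄) M₅)): (M₂ M₃): 50×30 by 30×6 → 50×6, cost 50·30·6 = 9000; ((M₂ M₃) M₄): 50×6 by 6×28 → 50×28, cost 50·6·28 = 8400; cumulative 17400; (((M₂ M₃) M₄) M₅): 50×28 by 28×49 → 50×49, cost 50·28·49 = 68600; cumulative 86000; (M₁ (((M₂ M₃) M₄) M₅)): 34×50 by 50×49 → 34×49, cost 34·50·49 = 83300; cumulative 169300. Total 169300.
Difference: |203000 − 169300| = 33700.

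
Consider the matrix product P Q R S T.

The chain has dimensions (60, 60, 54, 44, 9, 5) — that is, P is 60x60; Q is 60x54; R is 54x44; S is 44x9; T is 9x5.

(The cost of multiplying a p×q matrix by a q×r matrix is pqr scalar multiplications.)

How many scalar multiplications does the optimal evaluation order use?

Adjacent pairs: PQ = 60·60·54 = 194400; QR = 60·54·44 = 142560; RS = 54·44·9 = 21384; ST = 44·9·5 = 1980.
Length 3: P..R: k=1: 0+142560+60·60·44=300960; k=2: 194400+0+60·54·44=336960 → min 300960 | Q..S: k=2: 0+21384+60·54·9=50544; k=3: 142560+0+60·44·9=166320 → min 50544 | R..T: k=3: 0+1980+54·44·5=13860; k=4: 21384+0+54·9·5=23814 → min 13860.
Length 4: P..S: k=1: 0+50544+60·60·9=82944; k=2: 194400+21384+60·54·9=244944; k=3: 300960+0+60·44·9=324720 → min 82944 | Q..T: k=2: 0+13860+60·54·5=30060; k=3: 142560+1980+60·44·5=157740; k=4: 50544+0+60·9·5=53244 → min 30060.
Length 5: P..T: k=1: 0+30060+60·60·5=48060; k=2: 194400+13860+60·54·5=224460; k=3: 300960+1980+60·44·5=316140; k=4: 82944+0+60·9·5=85644 → min 48060.
Optimal order: (P (Q (R (S T)))) with cost 48060.

48060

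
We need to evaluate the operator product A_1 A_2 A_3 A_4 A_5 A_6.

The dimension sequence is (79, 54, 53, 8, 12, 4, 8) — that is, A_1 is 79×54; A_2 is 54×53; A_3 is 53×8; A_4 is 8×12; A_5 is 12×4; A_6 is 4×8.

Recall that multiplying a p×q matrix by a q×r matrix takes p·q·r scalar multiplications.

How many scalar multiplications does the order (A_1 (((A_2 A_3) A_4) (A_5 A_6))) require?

67776

(A_2 A_3): 54×53 by 53×8 → 54×8, cost 54·53·8 = 22896
((A_2 A_3) A_4): 54×8 by 8×12 → 54×12, cost 54·8·12 = 5184; cumulative 28080
(A_5 A_6): 12×4 by 4×8 → 12×8, cost 12·4·8 = 384
(((A_2 A_3) A_4) (A_5 A_6)): 54×12 by 12×8 → 54×8, cost 54·12·8 = 5184; cumulative 33648
(A_1 (((A_2 A_3) A_4) (A_5 A_6))): 79×54 by 54×8 → 79×8, cost 79·54·8 = 34128; cumulative 67776
Total: 67776 scalar multiplications.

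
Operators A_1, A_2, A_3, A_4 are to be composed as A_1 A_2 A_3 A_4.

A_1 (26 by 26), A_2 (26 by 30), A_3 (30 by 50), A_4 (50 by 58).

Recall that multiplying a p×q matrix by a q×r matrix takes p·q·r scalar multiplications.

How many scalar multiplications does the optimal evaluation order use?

134680

Adjacent pairs: A_1A_2 = 26·26·30 = 20280; A_2A_3 = 26·30·50 = 39000; A_3A_4 = 30·50·58 = 87000.
Length 3: A_1..A_3: k=1: 0+39000+26·26·50=72800; k=2: 20280+0+26·30·50=59280 → min 59280 | A_2..A_4: k=2: 0+87000+26·30·58=132240; k=3: 39000+0+26·50·58=114400 → min 114400.
Length 4: A_1..A_4: k=1: 0+114400+26·26·58=153608; k=2: 20280+87000+26·30·58=152520; k=3: 59280+0+26·50·58=134680 → min 134680.
Optimal order: (((A_1 A_2) A_3) A_4) with cost 134680.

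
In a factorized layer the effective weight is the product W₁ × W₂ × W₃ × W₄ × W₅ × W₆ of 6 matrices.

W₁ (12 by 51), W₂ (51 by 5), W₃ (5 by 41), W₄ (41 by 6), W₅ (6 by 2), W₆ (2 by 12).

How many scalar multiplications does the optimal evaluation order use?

Adjacent pairs: W₁W₂ = 12·51·5 = 3060; W₂W₃ = 51·5·41 = 10455; W₃W₄ = 5·41·6 = 1230; W₄W₅ = 41·6·2 = 492; W₅W₆ = 6·2·12 = 144.
Length 3: W₁..W₃: k=1: 0+10455+12·51·41=35547; k=2: 3060+0+12·5·41=5520 → min 5520 | W₂..W₄: k=2: 0+1230+51·5·6=2760; k=3: 10455+0+51·41·6=23001 → min 2760 | W₃..W₅: k=3: 0+492+5·41·2=902; k=4: 1230+0+5·6·2=1290 → min 902 | W₄..W₆: k=4: 0+144+41·6·12=3096; k=5: 492+0+41·2·12=1476 → min 1476.
Length 4: W₁..W₄: k=1: 0+2760+12·51·6=6432; k=2: 3060+1230+12·5·6=4650; k=3: 5520+0+12·41·6=8472 → min 4650 | W₂..W₅: k=2: 0+902+51·5·2=1412; k=3: 10455+492+51·41·2=15129; k=4: 2760+0+51·6·2=3372 → min 1412 | W₃..W₆: k=3: 0+1476+5·41·12=3936; k=4: 1230+144+5·6·12=1734; k=5: 902+0+5·2·12=1022 → min 1022.
Length 5: W₁..W₅: k=1: 0+1412+12·51·2=2636; k=2: 3060+902+12·5·2=4082; k=3: 5520+492+12·41·2=6996; k=4: 4650+0+12·6·2=4794 → min 2636 | W₂..W₆: k=2: 0+1022+51·5·12=4082; k=3: 10455+1476+51·41·12=37023; k=4: 2760+144+51·6·12=6576; k=5: 1412+0+51·2·12=2636 → min 2636.
Length 6: W₁..W₆: k=1: 0+2636+12·51·12=9980; k=2: 3060+1022+12·5·12=4802; k=3: 5520+1476+12·41·12=12900; k=4: 4650+144+12·6·12=5658; k=5: 2636+0+12·2·12=2924 → min 2924.
Optimal order: ((W₁ × (W₂ × (W₃ × (W₄ × W₅)))) × W₆) with cost 2924.

2924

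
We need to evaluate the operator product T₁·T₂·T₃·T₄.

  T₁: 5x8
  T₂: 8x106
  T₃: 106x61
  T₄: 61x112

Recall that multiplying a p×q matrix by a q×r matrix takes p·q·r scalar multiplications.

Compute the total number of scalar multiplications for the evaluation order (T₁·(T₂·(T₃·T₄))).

(T₃·T₄): 106×61 by 61×112 → 106×112, cost 106·61·112 = 724192
(T₂·(T₃·T₄)): 8×106 by 106×112 → 8×112, cost 8·106·112 = 94976; cumulative 819168
(T₁·(T₂·(T₃·T₄))): 5×8 by 8×112 → 5×112, cost 5·8·112 = 4480; cumulative 823648
Total: 823648 scalar multiplications.

823648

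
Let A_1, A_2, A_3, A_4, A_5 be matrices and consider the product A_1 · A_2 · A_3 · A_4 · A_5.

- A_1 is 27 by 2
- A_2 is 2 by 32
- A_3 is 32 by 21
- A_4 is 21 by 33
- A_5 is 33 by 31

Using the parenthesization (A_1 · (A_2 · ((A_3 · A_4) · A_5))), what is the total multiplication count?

58570

(A_3 · A_4): 32×21 by 21×33 → 32×33, cost 32·21·33 = 22176
((A_3 · A_4) · A_5): 32×33 by 33×31 → 32×31, cost 32·33·31 = 32736; cumulative 54912
(A_2 · ((A_3 · A_4) · A_5)): 2×32 by 32×31 → 2×31, cost 2·32·31 = 1984; cumulative 56896
(A_1 · (A_2 · ((A_3 · A_4) · A_5))): 27×2 by 2×31 → 27×31, cost 27·2·31 = 1674; cumulative 58570
Total: 58570 scalar multiplications.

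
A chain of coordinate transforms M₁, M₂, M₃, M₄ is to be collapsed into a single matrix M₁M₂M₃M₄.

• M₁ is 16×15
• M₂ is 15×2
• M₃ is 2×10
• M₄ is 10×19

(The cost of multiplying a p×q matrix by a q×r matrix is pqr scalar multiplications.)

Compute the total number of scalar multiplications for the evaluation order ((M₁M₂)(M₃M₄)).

1468

(M₁M₂): 16×15 by 15×2 → 16×2, cost 16·15·2 = 480
(M₃M₄): 2×10 by 10×19 → 2×19, cost 2·10·19 = 380
((M₁M₂)(M₃M₄)): 16×2 by 2×19 → 16×19, cost 16·2·19 = 608; cumulative 1468
Total: 1468 scalar multiplications.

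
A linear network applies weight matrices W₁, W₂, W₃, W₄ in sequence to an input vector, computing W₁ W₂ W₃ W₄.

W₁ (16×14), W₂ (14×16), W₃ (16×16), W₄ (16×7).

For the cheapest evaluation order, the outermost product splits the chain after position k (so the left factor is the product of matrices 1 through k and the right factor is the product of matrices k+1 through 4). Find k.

1

Adjacent pairs: W₁W₂ = 16·14·16 = 3584; W₂W₃ = 14·16·16 = 3584; W₃W₄ = 16·16·7 = 1792.
Length 3: W₁..W₃: k=1: 0+3584+16·14·16=7168; k=2: 3584+0+16·16·16=7680 → min 7168 | W₂..W₄: k=2: 0+1792+14·16·7=3360; k=3: 3584+0+14·16·7=5152 → min 3360.
Top-level splits: k=1: (W₁..W₁)·(W₂..W₄) → 0+3360+16·14·7 = 4928; k=2: (W₁..W₂)·(W₃..W₄) → 3584+1792+16·16·7 = 7168; k=3: (W₁..W₃)·(W₄..W₄) → 7168+0+16·16·7 = 8960.
Best split is after W₁, i.e. k = 1.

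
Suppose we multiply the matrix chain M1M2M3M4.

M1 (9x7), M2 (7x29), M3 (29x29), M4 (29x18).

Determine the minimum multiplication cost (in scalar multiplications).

10675

Adjacent pairs: M1M2 = 9·7·29 = 1827; M2M3 = 7·29·29 = 5887; M3M4 = 29·29·18 = 15138.
Length 3: M1..M3: k=1: 0+5887+9·7·29=7714; k=2: 1827+0+9·29·29=9396 → min 7714 | M2..M4: k=2: 0+15138+7·29·18=18792; k=3: 5887+0+7·29·18=9541 → min 9541.
Length 4: M1..M4: k=1: 0+9541+9·7·18=10675; k=2: 1827+15138+9·29·18=21663; k=3: 7714+0+9·29·18=12412 → min 10675.
Optimal order: (M1((M2M3)M4)) with cost 10675.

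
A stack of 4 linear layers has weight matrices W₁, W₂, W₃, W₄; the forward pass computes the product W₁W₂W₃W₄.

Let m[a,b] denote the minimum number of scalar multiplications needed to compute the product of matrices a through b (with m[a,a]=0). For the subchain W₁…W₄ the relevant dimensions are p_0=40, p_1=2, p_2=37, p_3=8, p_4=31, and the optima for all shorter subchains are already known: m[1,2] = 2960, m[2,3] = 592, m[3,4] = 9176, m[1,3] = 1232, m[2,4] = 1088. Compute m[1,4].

3568

m[1,4] = min over k∈[1,3] of m[1,k]+m[k+1,4]+p_{0}·p_k·p_{4}.
k=1: 0 + 1088 + 40·2·31 = 3568; k=2: 2960 + 9176 + 40·37·31 = 58016; k=3: 1232 + 0 + 40·8·31 = 11152.
Minimum: 3568 at k=1.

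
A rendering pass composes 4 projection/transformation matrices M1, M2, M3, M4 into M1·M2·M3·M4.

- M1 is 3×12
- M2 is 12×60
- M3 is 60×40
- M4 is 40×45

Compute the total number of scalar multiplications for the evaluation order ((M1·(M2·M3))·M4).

(M2·M3): 12×60 by 60×40 → 12×40, cost 12·60·40 = 28800
(M1·(M2·M3)): 3×12 by 12×40 → 3×40, cost 3·12·40 = 1440; cumulative 30240
((M1·(M2·M3))·M4): 3×40 by 40×45 → 3×45, cost 3·40·45 = 5400; cumulative 35640
Total: 35640 scalar multiplications.

35640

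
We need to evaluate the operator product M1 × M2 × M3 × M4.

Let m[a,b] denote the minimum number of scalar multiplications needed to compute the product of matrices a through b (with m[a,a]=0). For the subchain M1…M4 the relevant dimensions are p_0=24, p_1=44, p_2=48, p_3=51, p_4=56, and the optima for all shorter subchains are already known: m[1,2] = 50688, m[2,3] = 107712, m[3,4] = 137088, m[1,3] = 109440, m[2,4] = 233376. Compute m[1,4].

177984

m[1,4] = min over k∈[1,3] of m[1,k]+m[k+1,4]+p_{0}·p_k·p_{4}.
k=1: 0 + 233376 + 24·44·56 = 292512; k=2: 50688 + 137088 + 24·48·56 = 252288; k=3: 109440 + 0 + 24·51·56 = 177984.
Minimum: 177984 at k=3.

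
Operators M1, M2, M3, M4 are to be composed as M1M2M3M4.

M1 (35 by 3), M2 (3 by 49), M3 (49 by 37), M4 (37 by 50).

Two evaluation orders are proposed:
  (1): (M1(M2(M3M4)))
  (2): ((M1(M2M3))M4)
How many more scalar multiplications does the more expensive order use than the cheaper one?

Order (1) = (M1(M2(M3M4))): (M3M4): 49×37 by 37×50 → 49×50, cost 49·37·50 = 90650; (M2(M3M4)): 3×49 by 49×50 → 3×50, cost 3·49·50 = 7350; cumulative 98000; (M1(M2(M3M4))): 35×3 by 3×50 → 35×50, cost 35·3·50 = 5250; cumulative 103250. Total 103250.
Order (2) = ((M1(M2M3))M4): (M2M3): 3×49 by 49×37 → 3×37, cost 3·49·37 = 5439; (M1(M2M3)): 35×3 by 3×37 → 35×37, cost 35·3·37 = 3885; cumulative 9324; ((M1(M2M3))M4): 35×37 by 37×50 → 35×50, cost 35·37·50 = 64750; cumulative 74074. Total 74074.
Difference: |103250 − 74074| = 29176.

29176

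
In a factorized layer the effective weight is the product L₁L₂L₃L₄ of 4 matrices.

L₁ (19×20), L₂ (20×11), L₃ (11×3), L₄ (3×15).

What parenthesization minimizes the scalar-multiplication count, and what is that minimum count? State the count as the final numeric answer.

2655

Adjacent pairs: L₁L₂ = 19·20·11 = 4180; L₂L₃ = 20·11·3 = 660; L₃L₄ = 11·3·15 = 495.
Length 3: L₁..L₃: k=1: 0+660+19·20·3=1800; k=2: 4180+0+19·11·3=4807 → min 1800 | L₂..L₄: k=2: 0+495+20·11·15=3795; k=3: 660+0+20·3·15=1560 → min 1560.
Length 4: L₁..L₄: k=1: 0+1560+19·20·15=7260; k=2: 4180+495+19·11·15=7810; k=3: 1800+0+19·3·15=2655 → min 2655.
Optimal parenthesization: ((L₁(L₂L₃))L₄) with cost 2655.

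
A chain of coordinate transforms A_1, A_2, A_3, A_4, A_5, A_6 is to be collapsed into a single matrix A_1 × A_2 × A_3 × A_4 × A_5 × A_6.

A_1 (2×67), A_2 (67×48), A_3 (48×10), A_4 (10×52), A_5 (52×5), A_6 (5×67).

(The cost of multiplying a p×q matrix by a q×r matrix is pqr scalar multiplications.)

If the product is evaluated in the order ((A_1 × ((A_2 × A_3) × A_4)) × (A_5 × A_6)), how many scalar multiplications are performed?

98356

(A_2 × A_3): 67×48 by 48×10 → 67×10, cost 67·48·10 = 32160
((A_2 × A_3) × A_4): 67×10 by 10×52 → 67×52, cost 67·10·52 = 34840; cumulative 67000
(A_1 × ((A_2 × A_3) × A_4)): 2×67 by 67×52 → 2×52, cost 2·67·52 = 6968; cumulative 73968
(A_5 × A_6): 52×5 by 5×67 → 52×67, cost 52·5·67 = 17420
((A_1 × ((A_2 × A_3) × A_4)) × (A_5 × A_6)): 2×52 by 52×67 → 2×67, cost 2·52·67 = 6968; cumulative 98356
Total: 98356 scalar multiplications.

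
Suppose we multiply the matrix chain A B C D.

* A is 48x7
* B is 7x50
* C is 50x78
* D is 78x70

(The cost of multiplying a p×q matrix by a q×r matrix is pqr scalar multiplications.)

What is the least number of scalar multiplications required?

Adjacent pairs: AB = 48·7·50 = 16800; BC = 7·50·78 = 27300; CD = 50·78·70 = 273000.
Length 3: A..C: k=1: 0+27300+48·7·78=53508; k=2: 16800+0+48·50·78=204000 → min 53508 | B..D: k=2: 0+273000+7·50·70=297500; k=3: 27300+0+7·78·70=65520 → min 65520.
Length 4: A..D: k=1: 0+65520+48·7·70=89040; k=2: 16800+273000+48·50·70=457800; k=3: 53508+0+48·78·70=315588 → min 89040.
Optimal order: (A ((B C) D)) with cost 89040.

89040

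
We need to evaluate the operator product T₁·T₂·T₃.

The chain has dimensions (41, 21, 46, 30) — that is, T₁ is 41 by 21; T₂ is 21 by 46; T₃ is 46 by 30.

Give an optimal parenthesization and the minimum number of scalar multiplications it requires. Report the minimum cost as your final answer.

(T₁·(T₂·T₃)): cost 54810.
((T₁·T₂)·T₃): cost 96186.
Optimal: (T₁·(T₂·T₃)) with cost 54810.

54810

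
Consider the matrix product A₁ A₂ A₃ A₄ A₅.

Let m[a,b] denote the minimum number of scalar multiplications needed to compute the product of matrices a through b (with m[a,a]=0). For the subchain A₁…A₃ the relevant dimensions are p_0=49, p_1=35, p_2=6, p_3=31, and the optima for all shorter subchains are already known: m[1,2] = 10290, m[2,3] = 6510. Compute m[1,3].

m[1,3] = min over k∈[1,2] of m[1,k]+m[k+1,3]+p_{0}·p_k·p_{3}.
k=1: 0 + 6510 + 49·35·31 = 59675; k=2: 10290 + 0 + 49·6·31 = 19404.
Minimum: 19404 at k=2.

19404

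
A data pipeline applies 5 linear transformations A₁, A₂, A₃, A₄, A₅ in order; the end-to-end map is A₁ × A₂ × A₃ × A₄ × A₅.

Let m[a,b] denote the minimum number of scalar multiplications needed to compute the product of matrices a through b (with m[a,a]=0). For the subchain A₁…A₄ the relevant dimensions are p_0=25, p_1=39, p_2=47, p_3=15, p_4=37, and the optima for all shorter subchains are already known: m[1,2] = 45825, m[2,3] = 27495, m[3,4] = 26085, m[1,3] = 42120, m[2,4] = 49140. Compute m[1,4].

m[1,4] = min over k∈[1,3] of m[1,k]+m[k+1,4]+p_{0}·p_k·p_{4}.
k=1: 0 + 49140 + 25·39·37 = 85215; k=2: 45825 + 26085 + 25·47·37 = 115385; k=3: 42120 + 0 + 25·15·37 = 55995.
Minimum: 55995 at k=3.

55995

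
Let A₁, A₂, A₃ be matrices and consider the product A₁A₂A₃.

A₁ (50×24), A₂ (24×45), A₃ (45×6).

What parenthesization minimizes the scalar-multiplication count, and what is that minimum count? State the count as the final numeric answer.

(A₁(A₂A₃)): cost 13680.
((A₁A₂)A₃): cost 67500.
Optimal: (A₁(A₂A₃)) with cost 13680.

13680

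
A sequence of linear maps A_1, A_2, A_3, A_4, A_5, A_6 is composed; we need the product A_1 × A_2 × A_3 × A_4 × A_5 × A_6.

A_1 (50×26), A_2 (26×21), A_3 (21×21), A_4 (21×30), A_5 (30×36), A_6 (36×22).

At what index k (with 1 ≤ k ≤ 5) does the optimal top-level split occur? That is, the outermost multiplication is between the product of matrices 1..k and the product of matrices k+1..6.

Adjacent pairs: A_1A_2 = 50·26·21 = 27300; A_2A_3 = 26·21·21 = 11466; A_3A_4 = 21·21·30 = 13230; A_4A_5 = 21·30·36 = 22680; A_5A_6 = 30·36·22 = 23760.
Length 3: A_1..A_3: k=1: 0+11466+50·26·21=38766; k=2: 27300+0+50·21·21=49350 → min 38766 | A_2..A_4: k=2: 0+13230+26·21·30=29610; k=3: 11466+0+26·21·30=27846 → min 27846 | A_3..A_5: k=3: 0+22680+21·21·36=38556; k=4: 13230+0+21·30·36=35910 → min 35910 | A_4..A_6: k=4: 0+23760+21·30·22=37620; k=5: 22680+0+21·36·22=39312 → min 37620.
Length 4: A_1..A_4: k=1: 0+27846+50·26·30=66846; k=2: 27300+13230+50·21·30=72030; k=3: 38766+0+50·21·30=70266 → min 66846 | A_2..A_5: k=2: 0+35910+26·21·36=55566; k=3: 11466+22680+26·21·36=53802; k=4: 27846+0+26·30·36=55926 → min 53802 | A_3..A_6: k=3: 0+37620+21·21·22=47322; k=4: 13230+23760+21·30·22=50850; k=5: 35910+0+21·36·22=52542 → min 47322.
Length 5: A_1..A_5: k=1: 0+53802+50·26·36=100602; k=2: 27300+35910+50·21·36=101010; k=3: 38766+22680+50·21·36=99246; k=4: 66846+0+50·30·36=120846 → min 99246 | A_2..A_6: k=2: 0+47322+26·21·22=59334; k=3: 11466+37620+26·21·22=61098; k=4: 27846+23760+26·30·22=68766; k=5: 53802+0+26·36·22=74394 → min 59334.
Top-level splits: k=1: (A_1..A_1)·(A_2..A_6) → 0+59334+50·26·22 = 87934; k=2: (A_1..A_2)·(A_3..A_6) → 27300+47322+50·21·22 = 97722; k=3: (A_1..A_3)·(A_4..A_6) → 38766+37620+50·21·22 = 99486; k=4: (A_1..A_4)·(A_5..A_6) → 66846+23760+50·30·22 = 123606; k=5: (A_1..A_5)·(A_6..A_6) → 99246+0+50·36·22 = 138846.
Best split is after A_1, i.e. k = 1.

1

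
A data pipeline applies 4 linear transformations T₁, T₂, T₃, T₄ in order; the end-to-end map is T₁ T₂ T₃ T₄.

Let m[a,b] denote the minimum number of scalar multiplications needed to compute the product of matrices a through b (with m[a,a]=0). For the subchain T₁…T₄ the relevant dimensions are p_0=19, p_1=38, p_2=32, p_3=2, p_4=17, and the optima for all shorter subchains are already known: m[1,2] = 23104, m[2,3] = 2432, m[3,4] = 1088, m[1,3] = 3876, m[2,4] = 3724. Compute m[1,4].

m[1,4] = min over k∈[1,3] of m[1,k]+m[k+1,4]+p_{0}·p_k·p_{4}.
k=1: 0 + 3724 + 19·38·17 = 15998; k=2: 23104 + 1088 + 19·32·17 = 34528; k=3: 3876 + 0 + 19·2·17 = 4522.
Minimum: 4522 at k=3.

4522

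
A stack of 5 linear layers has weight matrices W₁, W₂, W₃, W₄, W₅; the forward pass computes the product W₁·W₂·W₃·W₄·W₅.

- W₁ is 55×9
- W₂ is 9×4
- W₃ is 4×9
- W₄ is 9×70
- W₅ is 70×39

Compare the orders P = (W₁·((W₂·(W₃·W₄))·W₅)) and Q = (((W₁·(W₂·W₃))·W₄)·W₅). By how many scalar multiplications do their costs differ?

140664

Order P = (W₁·((W₂·(W₃·W₄))·W₅)): (W₃·W₄): 4×9 by 9×70 → 4×70, cost 4·9·70 = 2520; (W₂·(W₃·W₄)): 9×4 by 4×70 → 9×70, cost 9·4·70 = 2520; cumulative 5040; ((W₂·(W₃·W₄))·W₅): 9×70 by 70×39 → 9×39, cost 9·70·39 = 24570; cumulative 29610; (W₁·((W₂·(W₃·W₄))·W₅)): 55×9 by 9×39 → 55×39, cost 55·9·39 = 19305; cumulative 48915. Total 48915.
Order Q = (((W₁·(W₂·W₃))·W₄)·W₅): (W₂·W₃): 9×4 by 4×9 → 9×9, cost 9·4·9 = 324; (W₁·(W₂·W₃)): 55×9 by 9×9 → 55×9, cost 55·9·9 = 4455; cumulative 4779; ((W₁·(W₂·W₃))·W₄): 55×9 by 9×70 → 55×70, cost 55·9·70 = 34650; cumulative 39429; (((W₁·(W₂·W₃))·W₄)·W₅): 55×70 by 70×39 → 55×39, cost 55·70·39 = 150150; cumulative 189579. Total 189579.
Difference: |48915 − 189579| = 140664.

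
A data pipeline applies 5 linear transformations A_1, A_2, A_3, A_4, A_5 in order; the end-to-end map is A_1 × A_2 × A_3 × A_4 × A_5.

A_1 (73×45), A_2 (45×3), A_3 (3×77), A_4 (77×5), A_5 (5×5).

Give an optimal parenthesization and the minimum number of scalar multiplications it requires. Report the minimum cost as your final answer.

Adjacent pairs: A_1A_2 = 73·45·3 = 9855; A_2A_3 = 45·3·77 = 10395; A_3A_4 = 3·77·5 = 1155; A_4A_5 = 77·5·5 = 1925.
Length 3: A_1..A_3: k=1: 0+10395+73·45·77=263340; k=2: 9855+0+73·3·77=26718 → min 26718 | A_2..A_4: k=2: 0+1155+45·3·5=1830; k=3: 10395+0+45·77·5=27720 → min 1830 | A_3..A_5: k=3: 0+1925+3·77·5=3080; k=4: 1155+0+3·5·5=1230 → min 1230.
Length 4: A_1..A_4: k=1: 0+1830+73·45·5=18255; k=2: 9855+1155+73·3·5=12105; k=3: 26718+0+73·77·5=54823 → min 12105 | A_2..A_5: k=2: 0+1230+45·3·5=1905; k=3: 10395+1925+45·77·5=29645; k=4: 1830+0+45·5·5=2955 → min 1905.
Length 5: A_1..A_5: k=1: 0+1905+73·45·5=18330; k=2: 9855+1230+73·3·5=12180; k=3: 26718+1925+73·77·5=56748; k=4: 12105+0+73·5·5=13930 → min 12180.
Optimal parenthesization: ((A_1 × A_2) × ((A_3 × A_4) × A_5)) with cost 12180.

12180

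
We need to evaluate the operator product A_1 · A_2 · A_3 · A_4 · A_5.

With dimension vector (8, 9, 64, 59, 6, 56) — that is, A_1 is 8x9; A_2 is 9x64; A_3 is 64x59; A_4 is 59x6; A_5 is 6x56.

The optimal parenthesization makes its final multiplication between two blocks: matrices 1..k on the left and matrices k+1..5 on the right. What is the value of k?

Adjacent pairs: A_1A_2 = 8·9·64 = 4608; A_2A_3 = 9·64·59 = 33984; A_3A_4 = 64·59·6 = 22656; A_4A_5 = 59·6·56 = 19824.
Length 3: A_1..A_3: k=1: 0+33984+8·9·59=38232; k=2: 4608+0+8·64·59=34816 → min 34816 | A_2..A_4: k=2: 0+22656+9·64·6=26112; k=3: 33984+0+9·59·6=37170 → min 26112 | A_3..A_5: k=3: 0+19824+64·59·56=231280; k=4: 22656+0+64·6·56=44160 → min 44160.
Length 4: A_1..A_4: k=1: 0+26112+8·9·6=26544; k=2: 4608+22656+8·64·6=30336; k=3: 34816+0+8·59·6=37648 → min 26544 | A_2..A_5: k=2: 0+44160+9·64·56=76416; k=3: 33984+19824+9·59·56=83544; k=4: 26112+0+9·6·56=29136 → min 29136.
Top-level splits: k=1: (A_1..A_1)·(A_2..A_5) → 0+29136+8·9·56 = 33168; k=2: (A_1..A_2)·(A_3..A_5) → 4608+44160+8·64·56 = 77440; k=3: (A_1..A_3)·(A_4..A_5) → 34816+19824+8·59·56 = 81072; k=4: (A_1..A_4)·(A_5..A_5) → 26544+0+8·6·56 = 29232.
Best split is after A_4, i.e. k = 4.

4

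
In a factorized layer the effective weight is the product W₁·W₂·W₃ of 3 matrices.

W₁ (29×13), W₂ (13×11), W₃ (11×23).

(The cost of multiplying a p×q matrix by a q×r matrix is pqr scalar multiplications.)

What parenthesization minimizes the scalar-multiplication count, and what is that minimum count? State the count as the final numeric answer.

11484

(W₁·(W₂·W₃)): cost 11960.
((W₁·W₂)·W₃): cost 11484.
Optimal: ((W₁·W₂)·W₃) with cost 11484.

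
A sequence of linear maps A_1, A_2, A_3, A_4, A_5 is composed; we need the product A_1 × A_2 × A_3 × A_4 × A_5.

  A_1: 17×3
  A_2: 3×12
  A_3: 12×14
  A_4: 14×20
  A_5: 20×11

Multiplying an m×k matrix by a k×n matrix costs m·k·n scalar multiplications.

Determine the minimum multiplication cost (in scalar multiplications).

2565

Adjacent pairs: A_1A_2 = 17·3·12 = 612; A_2A_3 = 3·12·14 = 504; A_3A_4 = 12·14·20 = 3360; A_4A_5 = 14·20·11 = 3080.
Length 3: A_1..A_3: k=1: 0+504+17·3·14=1218; k=2: 612+0+17·12·14=3468 → min 1218 | A_2..A_4: k=2: 0+3360+3·12·20=4080; k=3: 504+0+3·14·20=1344 → min 1344 | A_3..A_5: k=3: 0+3080+12·14·11=4928; k=4: 3360+0+12·20·11=6000 → min 4928.
Length 4: A_1..A_4: k=1: 0+1344+17·3·20=2364; k=2: 612+3360+17·12·20=8052; k=3: 1218+0+17·14·20=5978 → min 2364 | A_2..A_5: k=2: 0+4928+3·12·11=5324; k=3: 504+3080+3·14·11=4046; k=4: 1344+0+3·20·11=2004 → min 2004.
Length 5: A_1..A_5: k=1: 0+2004+17·3·11=2565; k=2: 612+4928+17·12·11=7784; k=3: 1218+3080+17·14·11=6916; k=4: 2364+0+17·20·11=6104 → min 2565.
Optimal order: (A_1 × (((A_2 × A_3) × A_4) × A_5)) with cost 2565.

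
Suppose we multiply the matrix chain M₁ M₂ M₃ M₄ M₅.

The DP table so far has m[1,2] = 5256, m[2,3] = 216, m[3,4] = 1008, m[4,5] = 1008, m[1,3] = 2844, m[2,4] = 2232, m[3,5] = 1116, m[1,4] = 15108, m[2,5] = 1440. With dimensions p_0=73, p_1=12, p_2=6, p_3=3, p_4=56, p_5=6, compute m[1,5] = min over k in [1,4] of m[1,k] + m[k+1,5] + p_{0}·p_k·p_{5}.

m[1,5] = min over k∈[1,4] of m[1,k]+m[k+1,5]+p_{0}·p_k·p_{5}.
k=1: 0 + 1440 + 73·12·6 = 6696; k=2: 5256 + 1116 + 73·6·6 = 9000; k=3: 2844 + 1008 + 73·3·6 = 5166; k=4: 15108 + 0 + 73·56·6 = 39636.
Minimum: 5166 at k=3.

5166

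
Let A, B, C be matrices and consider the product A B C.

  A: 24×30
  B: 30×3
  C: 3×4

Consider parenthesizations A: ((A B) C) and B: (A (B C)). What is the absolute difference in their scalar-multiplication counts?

792

Order A = ((A B) C): (A B): 24×30 by 30×3 → 24×3, cost 24·30·3 = 2160; ((A B) C): 24×3 by 3×4 → 24×4, cost 24·3·4 = 288; cumulative 2448. Total 2448.
Order B = (A (B C)): (B C): 30×3 by 3×4 → 30×4, cost 30·3·4 = 360; (A (B C)): 24×30 by 30×4 → 24×4, cost 24·30·4 = 2880; cumulative 3240. Total 3240.
Difference: |2448 − 3240| = 792.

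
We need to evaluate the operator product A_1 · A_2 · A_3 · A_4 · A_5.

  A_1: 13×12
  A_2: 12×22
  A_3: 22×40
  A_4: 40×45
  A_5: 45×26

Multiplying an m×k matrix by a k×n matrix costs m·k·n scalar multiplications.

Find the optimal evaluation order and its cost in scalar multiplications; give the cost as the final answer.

50256

Adjacent pairs: A_1A_2 = 13·12·22 = 3432; A_2A_3 = 12·22·40 = 10560; A_3A_4 = 22·40·45 = 39600; A_4A_5 = 40·45·26 = 46800.
Length 3: A_1..A_3: k=1: 0+10560+13·12·40=16800; k=2: 3432+0+13·22·40=14872 → min 14872 | A_2..A_4: k=2: 0+39600+12·22·45=51480; k=3: 10560+0+12·40·45=32160 → min 32160 | A_3..A_5: k=3: 0+46800+22·40·26=69680; k=4: 39600+0+22·45·26=65340 → min 65340.
Length 4: A_1..A_4: k=1: 0+32160+13·12·45=39180; k=2: 3432+39600+13·22·45=55902; k=3: 14872+0+13·40·45=38272 → min 38272 | A_2..A_5: k=2: 0+65340+12·22·26=72204; k=3: 10560+46800+12·40·26=69840; k=4: 32160+0+12·45·26=46200 → min 46200.
Length 5: A_1..A_5: k=1: 0+46200+13·12·26=50256; k=2: 3432+65340+13·22·26=76208; k=3: 14872+46800+13·40·26=75192; k=4: 38272+0+13·45·26=53482 → min 50256.
Optimal parenthesization: (A_1 · (((A_2 · A_3) · A_4) · A_5)) with cost 50256.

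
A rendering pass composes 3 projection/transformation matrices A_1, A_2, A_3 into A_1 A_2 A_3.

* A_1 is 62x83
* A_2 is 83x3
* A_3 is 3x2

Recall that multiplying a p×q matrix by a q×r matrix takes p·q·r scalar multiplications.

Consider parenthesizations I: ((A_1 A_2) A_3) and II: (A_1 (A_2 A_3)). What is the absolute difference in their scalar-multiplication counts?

5020

Order I = ((A_1 A_2) A_3): (A_1 A_2): 62×83 by 83×3 → 62×3, cost 62·83·3 = 15438; ((A_1 A_2) A_3): 62×3 by 3×2 → 62×2, cost 62·3·2 = 372; cumulative 15810. Total 15810.
Order II = (A_1 (A_2 A_3)): (A_2 A_3): 83×3 by 3×2 → 83×2, cost 83·3·2 = 498; (A_1 (A_2 A_3)): 62×83 by 83×2 → 62×2, cost 62·83·2 = 10292; cumulative 10790. Total 10790.
Difference: |15810 − 10790| = 5020.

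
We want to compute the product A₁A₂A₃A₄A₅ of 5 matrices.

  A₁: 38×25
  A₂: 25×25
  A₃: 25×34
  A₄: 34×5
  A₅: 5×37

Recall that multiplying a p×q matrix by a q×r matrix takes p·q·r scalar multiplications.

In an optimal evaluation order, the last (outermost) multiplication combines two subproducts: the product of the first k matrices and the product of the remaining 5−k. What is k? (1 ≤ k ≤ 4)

Adjacent pairs: A₁A₂ = 38·25·25 = 23750; A₂A₃ = 25·25·34 = 21250; A₃A₄ = 25·34·5 = 4250; A₄A₅ = 34·5·37 = 6290.
Length 3: A₁..A₃: k=1: 0+21250+38·25·34=53550; k=2: 23750+0+38·25·34=56050 → min 53550 | A₂..A₄: k=2: 0+4250+25·25·5=7375; k=3: 21250+0+25·34·5=25500 → min 7375 | A₃..A₅: k=3: 0+6290+25·34·37=37740; k=4: 4250+0+25·5·37=8875 → min 8875.
Length 4: A₁..A₄: k=1: 0+7375+38·25·5=12125; k=2: 23750+4250+38·25·5=32750; k=3: 53550+0+38·34·5=60010 → min 12125 | A₂..A₅: k=2: 0+8875+25·25·37=32000; k=3: 21250+6290+25·34·37=58990; k=4: 7375+0+25·5·37=12000 → min 12000.
Top-level splits: k=1: (A₁..A₁)·(A₂..A₅) → 0+12000+38·25·37 = 47150; k=2: (A₁..A₂)·(A₃..A₅) → 23750+8875+38·25·37 = 67775; k=3: (A₁..A₃)·(A₄..A₅) → 53550+6290+38·34·37 = 107644; k=4: (A₁..A₄)·(A₅..A₅) → 12125+0+38·5·37 = 19155.
Best split is after A₄, i.e. k = 4.

4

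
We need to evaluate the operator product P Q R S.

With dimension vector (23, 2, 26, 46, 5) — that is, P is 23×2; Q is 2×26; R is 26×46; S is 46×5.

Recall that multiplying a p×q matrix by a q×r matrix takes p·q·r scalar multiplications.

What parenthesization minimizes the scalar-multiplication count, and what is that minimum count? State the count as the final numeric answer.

Adjacent pairs: PQ = 23·2·26 = 1196; QR = 2·26·46 = 2392; RS = 26·46·5 = 5980.
Length 3: P..R: k=1: 0+2392+23·2·46=4508; k=2: 1196+0+23·26·46=28704 → min 4508 | Q..S: k=2: 0+5980+2·26·5=6240; k=3: 2392+0+2·46·5=2852 → min 2852.
Length 4: P..S: k=1: 0+2852+23·2·5=3082; k=2: 1196+5980+23·26·5=10166; k=3: 4508+0+23·46·5=9798 → min 3082.
Optimal parenthesization: (P ((Q R) S)) with cost 3082.

3082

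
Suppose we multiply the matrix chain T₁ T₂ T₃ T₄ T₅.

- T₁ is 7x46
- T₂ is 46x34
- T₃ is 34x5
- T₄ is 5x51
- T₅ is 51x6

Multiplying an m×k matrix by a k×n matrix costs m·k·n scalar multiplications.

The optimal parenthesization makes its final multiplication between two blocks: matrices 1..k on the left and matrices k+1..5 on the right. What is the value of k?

Adjacent pairs: T₁T₂ = 7·46·34 = 10948; T₂T₃ = 46·34·5 = 7820; T₃T₄ = 34·5·51 = 8670; T₄T₅ = 5·51·6 = 1530.
Length 3: T₁..T₃: k=1: 0+7820+7·46·5=9430; k=2: 10948+0+7·34·5=12138 → min 9430 | T₂..T₄: k=2: 0+8670+46·34·51=88434; k=3: 7820+0+46·5·51=19550 → min 19550 | T₃..T₅: k=3: 0+1530+34·5·6=2550; k=4: 8670+0+34·51·6=19074 → min 2550.
Length 4: T₁..T₄: k=1: 0+19550+7·46·51=35972; k=2: 10948+8670+7·34·51=31756; k=3: 9430+0+7·5·51=11215 → min 11215 | T₂..T₅: k=2: 0+2550+46·34·6=11934; k=3: 7820+1530+46·5·6=10730; k=4: 19550+0+46·51·6=33626 → min 10730.
Top-level splits: k=1: (T₁..T₁)·(T₂..T₅) → 0+10730+7·46·6 = 12662; k=2: (T₁..T₂)·(T₃..T₅) → 10948+2550+7·34·6 = 14926; k=3: (T₁..T₃)·(T₄..T₅) → 9430+1530+7·5·6 = 11170; k=4: (T₁..T₄)·(T₅..T₅) → 11215+0+7·51·6 = 13357.
Best split is after T₃, i.e. k = 3.

3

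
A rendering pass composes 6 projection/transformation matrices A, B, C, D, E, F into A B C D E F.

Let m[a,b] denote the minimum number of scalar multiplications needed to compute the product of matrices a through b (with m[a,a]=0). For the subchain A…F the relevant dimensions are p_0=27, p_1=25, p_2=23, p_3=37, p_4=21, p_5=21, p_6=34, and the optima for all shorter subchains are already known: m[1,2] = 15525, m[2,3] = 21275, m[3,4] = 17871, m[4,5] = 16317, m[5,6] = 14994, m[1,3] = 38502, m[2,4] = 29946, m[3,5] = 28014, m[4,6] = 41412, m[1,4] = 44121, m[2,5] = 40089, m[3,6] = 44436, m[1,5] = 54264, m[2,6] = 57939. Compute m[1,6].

73542

m[1,6] = min over k∈[1,5] of m[1,k]+m[k+1,6]+p_{0}·p_k·p_{6}.
k=1: 0 + 57939 + 27·25·34 = 80889; k=2: 15525 + 44436 + 27·23·34 = 81075; k=3: 38502 + 41412 + 27·37·34 = 113880; k=4: 44121 + 14994 + 27·21·34 = 78393; k=5: 54264 + 0 + 27·21·34 = 73542.
Minimum: 73542 at k=5.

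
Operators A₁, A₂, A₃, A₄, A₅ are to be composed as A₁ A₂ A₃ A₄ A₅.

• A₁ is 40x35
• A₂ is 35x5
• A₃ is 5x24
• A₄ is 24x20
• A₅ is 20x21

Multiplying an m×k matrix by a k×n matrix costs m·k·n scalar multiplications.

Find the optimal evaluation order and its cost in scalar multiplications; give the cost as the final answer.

Adjacent pairs: A₁A₂ = 40·35·5 = 7000; A₂A₃ = 35·5·24 = 4200; A₃A₄ = 5·24·20 = 2400; A₄A₅ = 24·20·21 = 10080.
Length 3: A₁..A₃: k=1: 0+4200+40·35·24=37800; k=2: 7000+0+40·5·24=11800 → min 11800 | A₂..A₄: k=2: 0+2400+35·5·20=5900; k=3: 4200+0+35·24·20=21000 → min 5900 | A₃..A₅: k=3: 0+10080+5·24·21=12600; k=4: 2400+0+5·20·21=4500 → min 4500.
Length 4: A₁..A₄: k=1: 0+5900+40·35·20=33900; k=2: 7000+2400+40·5·20=13400; k=3: 11800+0+40·24·20=31000 → min 13400 | A₂..A₅: k=2: 0+4500+35·5·21=8175; k=3: 4200+10080+35·24·21=31920; k=4: 5900+0+35·20·21=20600 → min 8175.
Length 5: A₁..A₅: k=1: 0+8175+40·35·21=37575; k=2: 7000+4500+40·5·21=15700; k=3: 11800+10080+40·24·21=42040; k=4: 13400+0+40·20·21=30200 → min 15700.
Optimal parenthesization: ((A₁ A₂) ((A₃ A₄) A₅)) with cost 15700.

15700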